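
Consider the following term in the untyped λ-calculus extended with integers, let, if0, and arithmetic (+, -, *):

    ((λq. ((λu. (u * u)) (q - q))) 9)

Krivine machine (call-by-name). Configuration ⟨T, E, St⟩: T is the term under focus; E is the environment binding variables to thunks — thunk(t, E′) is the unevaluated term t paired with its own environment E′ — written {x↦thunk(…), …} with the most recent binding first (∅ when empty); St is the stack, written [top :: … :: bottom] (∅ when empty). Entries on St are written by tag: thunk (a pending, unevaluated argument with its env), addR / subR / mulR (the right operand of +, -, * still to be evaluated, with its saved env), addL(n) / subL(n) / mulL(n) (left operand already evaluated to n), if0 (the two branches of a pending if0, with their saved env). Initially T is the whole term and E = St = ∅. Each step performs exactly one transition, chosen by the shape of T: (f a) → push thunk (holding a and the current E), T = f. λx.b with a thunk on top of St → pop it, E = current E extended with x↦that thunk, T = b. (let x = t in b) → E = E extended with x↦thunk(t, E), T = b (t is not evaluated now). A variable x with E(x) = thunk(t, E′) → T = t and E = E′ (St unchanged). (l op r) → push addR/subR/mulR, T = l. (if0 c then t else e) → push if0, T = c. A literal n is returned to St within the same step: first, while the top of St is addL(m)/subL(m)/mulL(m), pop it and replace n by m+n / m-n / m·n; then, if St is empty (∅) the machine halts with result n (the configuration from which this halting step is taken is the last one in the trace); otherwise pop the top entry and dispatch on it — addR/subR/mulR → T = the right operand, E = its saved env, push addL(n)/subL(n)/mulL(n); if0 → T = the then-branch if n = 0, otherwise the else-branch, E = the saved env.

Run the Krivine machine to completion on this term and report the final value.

Answer: 0

Machine steps:
0. [T=((λq. ((λu. (u * u)) (q - q))) 9) | E=∅ | St=∅]
1. [T=(λq. ((λu. (u * u)) (q - q))) | E=∅ | St=[thunk]]
2. [T=((λu. (u * u)) (q - q)) | E={q↦thunk(9, ∅)} | St=∅]
3. [T=(λu. (u * u)) | E={q↦thunk(9, ∅)} | St=[thunk]]
4. [T=(u * u) | E={u↦thunk((q - q), {q↦thunk(9, ∅)}), q↦thunk(9, ∅)} | St=∅]
5. [T=u | E={u↦thunk((q - q), {q↦thunk(9, ∅)}), q↦thunk(9, ∅)} | St=[mulR]]
6. [T=(q - q) | E={q↦thunk(9, ∅)} | St=[mulR]]
7. [T=q | E={q↦thunk(9, ∅)} | St=[subR :: mulR]]
8. [T=9 | E=∅ | St=[subR :: mulR]]
9. [T=q | E={q↦thunk(9, ∅)} | St=[subL(9) :: mulR]]
10. [T=9 | E=∅ | St=[subL(9) :: mulR]]
11. [T=u | E={u↦thunk((q - q), {q↦thunk(9, ∅)}), q↦thunk(9, ∅)} | St=[mulL(0)]]
12. [T=(q - q) | E={q↦thunk(9, ∅)} | St=[mulL(0)]]
13. [T=q | E={q↦thunk(9, ∅)} | St=[subR :: mulL(0)]]
14. [T=9 | E=∅ | St=[subR :: mulL(0)]]
15. [T=q | E={q↦thunk(9, ∅)} | St=[subL(9) :: mulL(0)]]
16. [T=9 | E=∅ | St=[subL(9) :: mulL(0)]]
→ final value 0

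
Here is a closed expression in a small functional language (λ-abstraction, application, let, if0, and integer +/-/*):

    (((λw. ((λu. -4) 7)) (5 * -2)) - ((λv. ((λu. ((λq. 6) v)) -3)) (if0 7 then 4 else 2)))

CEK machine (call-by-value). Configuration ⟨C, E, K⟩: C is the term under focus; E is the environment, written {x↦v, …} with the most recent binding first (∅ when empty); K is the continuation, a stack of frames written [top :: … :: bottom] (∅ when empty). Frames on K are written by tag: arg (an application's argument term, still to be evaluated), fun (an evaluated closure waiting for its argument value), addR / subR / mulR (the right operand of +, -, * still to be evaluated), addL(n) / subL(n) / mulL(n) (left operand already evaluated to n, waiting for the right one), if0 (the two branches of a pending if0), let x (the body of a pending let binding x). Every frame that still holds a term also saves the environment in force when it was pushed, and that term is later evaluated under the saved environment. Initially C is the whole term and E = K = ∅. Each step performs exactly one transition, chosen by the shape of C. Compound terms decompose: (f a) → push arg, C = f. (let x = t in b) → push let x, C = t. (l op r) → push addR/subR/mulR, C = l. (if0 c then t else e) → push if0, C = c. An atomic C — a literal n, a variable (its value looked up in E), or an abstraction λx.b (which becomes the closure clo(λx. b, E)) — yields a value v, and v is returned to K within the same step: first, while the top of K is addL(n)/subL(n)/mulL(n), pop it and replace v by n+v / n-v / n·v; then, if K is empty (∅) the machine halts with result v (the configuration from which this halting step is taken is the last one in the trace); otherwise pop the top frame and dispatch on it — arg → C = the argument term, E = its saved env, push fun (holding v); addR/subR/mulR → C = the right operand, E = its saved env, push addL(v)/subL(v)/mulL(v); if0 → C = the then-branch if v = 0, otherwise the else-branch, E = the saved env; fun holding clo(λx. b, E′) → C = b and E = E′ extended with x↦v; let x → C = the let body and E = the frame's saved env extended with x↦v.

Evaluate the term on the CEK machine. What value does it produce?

[0] <C=(((λw. ((λu. -4) 7)) (5 * -2)) - ((λv. ((λu. ((λq. 6) v)) -3)) (if0 7 then 4 else 2))), E=∅, K=∅>
[1] <C=((λw. ((λu. -4) 7)) (5 * -2)), E=∅, K=[subR]>
[2] <C=(λw. ((λu. -4) 7)), E=∅, K=[arg :: subR]>
[3] <C=(5 * -2), E=∅, K=[fun :: subR]>
[4] <C=5, E=∅, K=[mulR :: fun :: subR]>
[5] <C=-2, E=∅, K=[mulL(5) :: fun :: subR]>
[6] <C=((λu. -4) 7), E={w↦-10}, K=[subR]>
[7] <C=(λu. -4), E={w↦-10}, K=[arg :: subR]>
[8] <C=7, E={w↦-10}, K=[fun :: subR]>
[9] <C=-4, E={u↦7, w↦-10}, K=[subR]>
[10] <C=((λv. ((λu. ((λq. 6) v)) -3)) (if0 7 then 4 else 2)), E=∅, K=[subL(-4)]>
[11] <C=(λv. ((λu. ((λq. 6) v)) -3)), E=∅, K=[arg :: subL(-4)]>
[12] <C=(if0 7 then 4 else 2), E=∅, K=[fun :: subL(-4)]>
[13] <C=7, E=∅, K=[if0 :: fun :: subL(-4)]>
[14] <C=2, E=∅, K=[fun :: subL(-4)]>
[15] <C=((λu. ((λq. 6) v)) -3), E={v↦2}, K=[subL(-4)]>
[16] <C=(λu. ((λq. 6) v)), E={v↦2}, K=[arg :: subL(-4)]>
[17] <C=-3, E={v↦2}, K=[fun :: subL(-4)]>
[18] <C=((λq. 6) v), E={u↦-3, v↦2}, K=[subL(-4)]>
[19] <C=(λq. 6), E={u↦-3, v↦2}, K=[arg :: subL(-4)]>
[20] <C=v, E={u↦-3, v↦2}, K=[fun :: subL(-4)]>
[21] <C=6, E={q↦2, u↦-3, v↦2}, K=[subL(-4)]>
→ final value -10

Answer: -10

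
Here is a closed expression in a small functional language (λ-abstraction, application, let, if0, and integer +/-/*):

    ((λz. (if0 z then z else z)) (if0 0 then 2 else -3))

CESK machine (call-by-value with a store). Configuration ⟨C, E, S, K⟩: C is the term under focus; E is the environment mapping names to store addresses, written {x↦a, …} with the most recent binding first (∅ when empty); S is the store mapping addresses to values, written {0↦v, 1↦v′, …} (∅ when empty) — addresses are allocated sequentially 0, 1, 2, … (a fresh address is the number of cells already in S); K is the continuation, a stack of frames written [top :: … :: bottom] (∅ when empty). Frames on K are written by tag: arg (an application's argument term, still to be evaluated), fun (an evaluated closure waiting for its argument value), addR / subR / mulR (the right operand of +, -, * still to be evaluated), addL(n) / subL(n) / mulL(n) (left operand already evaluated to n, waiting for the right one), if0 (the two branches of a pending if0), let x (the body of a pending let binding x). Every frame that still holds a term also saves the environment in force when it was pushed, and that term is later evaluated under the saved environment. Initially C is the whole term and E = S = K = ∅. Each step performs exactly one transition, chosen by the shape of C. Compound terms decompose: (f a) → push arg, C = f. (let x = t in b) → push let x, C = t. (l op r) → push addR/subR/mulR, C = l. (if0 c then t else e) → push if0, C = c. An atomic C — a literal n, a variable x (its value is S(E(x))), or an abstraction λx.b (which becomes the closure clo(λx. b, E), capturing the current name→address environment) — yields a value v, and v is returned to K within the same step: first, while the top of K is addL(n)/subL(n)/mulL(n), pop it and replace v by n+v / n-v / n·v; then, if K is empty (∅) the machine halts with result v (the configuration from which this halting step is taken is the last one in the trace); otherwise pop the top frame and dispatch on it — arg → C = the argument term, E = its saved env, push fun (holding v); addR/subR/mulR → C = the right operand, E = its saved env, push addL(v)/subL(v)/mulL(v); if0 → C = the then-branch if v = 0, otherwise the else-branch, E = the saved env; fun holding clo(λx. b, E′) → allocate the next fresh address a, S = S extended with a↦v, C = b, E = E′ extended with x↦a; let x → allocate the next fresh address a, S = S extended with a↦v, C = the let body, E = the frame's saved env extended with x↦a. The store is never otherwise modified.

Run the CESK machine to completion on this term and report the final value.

[0] <C=((λz. (if0 z then z else z)) (if0 0 then 2 else -3)), E=∅, S=∅, K=∅>
[1] <C=(λz. (if0 z then z else z)), E=∅, S=∅, K=[arg]>
[2] <C=(if0 0 then 2 else -3), E=∅, S=∅, K=[fun]>
[3] <C=0, E=∅, S=∅, K=[if0 :: fun]>
[4] <C=2, E=∅, S=∅, K=[fun]>
[5] <C=(if0 z then z else z), E={z↦0}, S={0↦2}, K=∅>
[6] <C=z, E={z↦0}, S={0↦2}, K=[if0]>
[7] <C=z, E={z↦0}, S={0↦2}, K=∅>
→ final value 2

Answer: 2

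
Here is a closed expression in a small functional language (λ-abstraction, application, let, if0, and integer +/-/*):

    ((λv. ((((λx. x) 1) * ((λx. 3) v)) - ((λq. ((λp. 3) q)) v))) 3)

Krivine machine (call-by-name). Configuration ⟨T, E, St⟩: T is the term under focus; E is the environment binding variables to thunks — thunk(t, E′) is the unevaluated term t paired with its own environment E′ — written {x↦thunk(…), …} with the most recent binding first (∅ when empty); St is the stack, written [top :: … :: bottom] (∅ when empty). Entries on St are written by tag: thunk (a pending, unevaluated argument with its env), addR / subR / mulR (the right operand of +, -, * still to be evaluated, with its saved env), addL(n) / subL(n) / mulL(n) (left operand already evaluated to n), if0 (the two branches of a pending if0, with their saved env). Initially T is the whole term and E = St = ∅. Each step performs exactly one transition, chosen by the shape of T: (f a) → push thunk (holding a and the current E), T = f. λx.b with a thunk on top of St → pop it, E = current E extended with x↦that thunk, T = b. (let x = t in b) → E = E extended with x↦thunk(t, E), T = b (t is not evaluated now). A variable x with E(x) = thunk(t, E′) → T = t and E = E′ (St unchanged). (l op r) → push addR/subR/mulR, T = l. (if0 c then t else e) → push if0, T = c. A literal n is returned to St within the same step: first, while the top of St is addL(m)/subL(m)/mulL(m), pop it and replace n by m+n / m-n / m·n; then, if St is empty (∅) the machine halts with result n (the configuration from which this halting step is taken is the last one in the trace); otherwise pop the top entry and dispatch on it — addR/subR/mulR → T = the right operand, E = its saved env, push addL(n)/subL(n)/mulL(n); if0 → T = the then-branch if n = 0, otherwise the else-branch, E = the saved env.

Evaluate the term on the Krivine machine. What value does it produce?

step 0: [T=((λv. ((((λx. x) 1) * ((λx. 3) v)) - ((λq. ((λp. 3) q)) v))) 3) | E=∅ | St=∅]
step 1: [T=(λv. ((((λx. x) 1) * ((λx. 3) v)) - ((λq. ((λp. 3) q)) v))) | E=∅ | St=[thunk]]
step 2: [T=((((λx. x) 1) * ((λx. 3) v)) - ((λq. ((λp. 3) q)) v)) | E={v↦thunk(3, ∅)} | St=∅]
step 3: [T=(((λx. x) 1) * ((λx. 3) v)) | E={v↦thunk(3, ∅)} | St=[subR]]
step 4: [T=((λx. x) 1) | E={v↦thunk(3, ∅)} | St=[mulR :: subR]]
step 5: [T=(λx. x) | E={v↦thunk(3, ∅)} | St=[thunk :: mulR :: subR]]
step 6: [T=x | E={x↦thunk(1, {v↦thunk(3, ∅)}), v↦thunk(3, ∅)} | St=[mulR :: subR]]
step 7: [T=1 | E={v↦thunk(3, ∅)} | St=[mulR :: subR]]
step 8: [T=((λx. 3) v) | E={v↦thunk(3, ∅)} | St=[mulL(1) :: subR]]
step 9: [T=(λx. 3) | E={v↦thunk(3, ∅)} | St=[thunk :: mulL(1) :: subR]]
step 10: [T=3 | E={x↦thunk(v, {v↦thunk(3, ∅)}), v↦thunk(3, ∅)} | St=[mulL(1) :: subR]]
step 11: [T=((λq. ((λp. 3) q)) v) | E={v↦thunk(3, ∅)} | St=[subL(3)]]
step 12: [T=(λq. ((λp. 3) q)) | E={v↦thunk(3, ∅)} | St=[thunk :: subL(3)]]
step 13: [T=((λp. 3) q) | E={q↦thunk(v, {v↦thunk(3, ∅)}), v↦thunk(3, ∅)} | St=[subL(3)]]
step 14: [T=(λp. 3) | E={q↦thunk(v, {v↦thunk(3, ∅)}), v↦thunk(3, ∅)} | St=[thunk :: subL(3)]]
step 15: [T=3 | E={p↦thunk(q, {q↦thunk(v, {v↦thunk(3, ∅)}), v↦thunk(3, ∅)}), q↦thunk(v, {v↦thunk(3, ∅)}), v↦thunk(3, ∅)} | St=[subL(3)]]
→ final value 0

Answer: 0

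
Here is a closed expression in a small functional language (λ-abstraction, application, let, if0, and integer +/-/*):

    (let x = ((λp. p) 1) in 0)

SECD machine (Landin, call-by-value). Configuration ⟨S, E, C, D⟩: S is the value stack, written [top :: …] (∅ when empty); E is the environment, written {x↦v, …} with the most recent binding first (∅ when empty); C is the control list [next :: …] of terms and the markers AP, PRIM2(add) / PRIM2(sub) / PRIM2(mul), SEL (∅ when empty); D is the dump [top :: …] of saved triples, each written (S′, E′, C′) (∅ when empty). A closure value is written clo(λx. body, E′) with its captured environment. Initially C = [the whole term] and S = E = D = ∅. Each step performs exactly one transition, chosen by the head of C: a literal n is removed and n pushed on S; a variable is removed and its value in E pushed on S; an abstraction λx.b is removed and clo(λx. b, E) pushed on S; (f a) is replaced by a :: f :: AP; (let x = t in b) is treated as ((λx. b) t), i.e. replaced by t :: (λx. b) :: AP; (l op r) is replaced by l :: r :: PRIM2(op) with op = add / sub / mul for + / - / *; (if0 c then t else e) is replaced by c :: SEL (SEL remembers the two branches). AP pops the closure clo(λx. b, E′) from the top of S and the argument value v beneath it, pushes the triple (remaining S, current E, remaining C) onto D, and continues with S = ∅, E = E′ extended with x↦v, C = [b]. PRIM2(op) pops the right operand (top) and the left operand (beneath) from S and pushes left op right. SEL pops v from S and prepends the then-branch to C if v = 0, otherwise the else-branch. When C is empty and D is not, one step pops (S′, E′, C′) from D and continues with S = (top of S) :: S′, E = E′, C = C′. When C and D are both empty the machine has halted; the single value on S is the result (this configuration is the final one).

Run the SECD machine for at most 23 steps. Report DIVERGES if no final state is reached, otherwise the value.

Answer: 0

Execution trace:
t=0: <S=∅, E=∅, C=[(let x = ((λp. p) 1) in 0)], D=∅>
t=1: <S=∅, E=∅, C=[((λp. p) 1) :: (λx. 0) :: AP], D=∅>
t=2: <S=∅, E=∅, C=[1 :: (λp. p) :: AP :: (λx. 0) :: AP], D=∅>
t=3: <S=[1], E=∅, C=[(λp. p) :: AP :: (λx. 0) :: AP], D=∅>
t=4: <S=[clo(λp. p, ∅) :: 1], E=∅, C=[AP :: (λx. 0) :: AP], D=∅>
t=5: <S=∅, E={p↦1}, C=[p], D=[(∅, ∅, [(λx. 0) :: AP])]>
t=6: <S=[1], E={p↦1}, C=∅, D=[(∅, ∅, [(λx. 0) :: AP])]>
t=7: <S=[1], E=∅, C=[(λx. 0) :: AP], D=∅>
t=8: <S=[clo(λx. 0, ∅) :: 1], E=∅, C=[AP], D=∅>
t=9: <S=∅, E={x↦1}, C=[0], D=[(∅, ∅, ∅)]>
t=10: <S=[0], E={x↦1}, C=∅, D=[(∅, ∅, ∅)]>
t=11: <S=[0], E=∅, C=∅, D=∅>
→ final value 0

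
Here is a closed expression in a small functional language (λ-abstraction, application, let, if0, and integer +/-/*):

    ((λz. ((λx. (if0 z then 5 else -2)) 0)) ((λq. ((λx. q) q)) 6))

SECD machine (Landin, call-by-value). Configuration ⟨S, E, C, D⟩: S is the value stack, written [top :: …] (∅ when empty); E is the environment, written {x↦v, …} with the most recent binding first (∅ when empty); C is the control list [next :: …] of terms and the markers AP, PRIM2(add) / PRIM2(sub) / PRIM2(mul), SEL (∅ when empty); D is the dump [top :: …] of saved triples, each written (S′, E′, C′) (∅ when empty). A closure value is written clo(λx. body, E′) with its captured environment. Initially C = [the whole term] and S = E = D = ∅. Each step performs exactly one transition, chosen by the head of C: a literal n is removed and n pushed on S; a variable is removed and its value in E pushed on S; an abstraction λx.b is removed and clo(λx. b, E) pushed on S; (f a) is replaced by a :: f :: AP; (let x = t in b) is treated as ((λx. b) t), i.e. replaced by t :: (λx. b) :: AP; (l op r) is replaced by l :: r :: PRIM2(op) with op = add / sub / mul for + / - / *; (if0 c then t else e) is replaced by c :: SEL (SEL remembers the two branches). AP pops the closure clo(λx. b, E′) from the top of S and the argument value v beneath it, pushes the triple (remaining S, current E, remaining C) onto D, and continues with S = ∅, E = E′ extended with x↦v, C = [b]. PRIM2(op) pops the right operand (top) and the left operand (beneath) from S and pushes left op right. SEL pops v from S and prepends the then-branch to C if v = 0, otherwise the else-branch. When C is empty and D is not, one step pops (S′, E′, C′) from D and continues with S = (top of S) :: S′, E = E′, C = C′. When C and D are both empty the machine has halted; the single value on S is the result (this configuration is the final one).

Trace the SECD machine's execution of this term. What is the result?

step 0: [S=∅ | E=∅ | C=[((λz. ((λx. (if0 z then 5 else -2)) 0)) ((λq. ((λx. q) q)) 6))] | D=∅]
step 1: [S=∅ | E=∅ | C=[((λq. ((λx. q) q)) 6) :: (λz. ((λx. (if0 z then 5 else -2)) 0)) :: AP] | D=∅]
step 2: [S=∅ | E=∅ | C=[6 :: (λq. ((λx. q) q)) :: AP :: (λz. ((λx. (if0 z then 5 else -2)) 0)) :: AP] | D=∅]
step 3: [S=[6] | E=∅ | C=[(λq. ((λx. q) q)) :: AP :: (λz. ((λx. (if0 z then 5 else -2)) 0)) :: AP] | D=∅]
step 4: [S=[clo(λq. ((λx. q) q), ∅) :: 6] | E=∅ | C=[AP :: (λz. ((λx. (if0 z then 5 else -2)) 0)) :: AP] | D=∅]
step 5: [S=∅ | E={q↦6} | C=[((λx. q) q)] | D=[(∅, ∅, [(λz. ((λx. (if0 z then 5 else -2)) 0)) :: AP])]]
step 6: [S=∅ | E={q↦6} | C=[q :: (λx. q) :: AP] | D=[(∅, ∅, [(λz. ((λx. (if0 z then 5 else -2)) 0)) :: AP])]]
step 7: [S=[6] | E={q↦6} | C=[(λx. q) :: AP] | D=[(∅, ∅, [(λz. ((λx. (if0 z then 5 else -2)) 0)) :: AP])]]
step 8: [S=[clo(λx. q, {q↦6}) :: 6] | E={q↦6} | C=[AP] | D=[(∅, ∅, [(λz. ((λx. (if0 z then 5 else -2)) 0)) :: AP])]]
step 9: [S=∅ | E={x↦6, q↦6} | C=[q] | D=[(∅, {q↦6}, ∅) :: (∅, ∅, [(λz. ((λx. (if0 z then 5 else -2)) 0)) :: AP])]]
step 10: [S=[6] | E={x↦6, q↦6} | C=∅ | D=[(∅, {q↦6}, ∅) :: (∅, ∅, [(λz. ((λx. (if0 z then 5 else -2)) 0)) :: AP])]]
step 11: [S=[6] | E={q↦6} | C=∅ | D=[(∅, ∅, [(λz. ((λx. (if0 z then 5 else -2)) 0)) :: AP])]]
step 12: [S=[6] | E=∅ | C=[(λz. ((λx. (if0 z then 5 else -2)) 0)) :: AP] | D=∅]
step 13: [S=[clo(λz. ((λx. (if0 z then 5 else -2)) 0), ∅) :: 6] | E=∅ | C=[AP] | D=∅]
step 14: [S=∅ | E={z↦6} | C=[((λx. (if0 z then 5 else -2)) 0)] | D=[(∅, ∅, ∅)]]
step 15: [S=∅ | E={z↦6} | C=[0 :: (λx. (if0 z then 5 else -2)) :: AP] | D=[(∅, ∅, ∅)]]
step 16: [S=[0] | E={z↦6} | C=[(λx. (if0 z then 5 else -2)) :: AP] | D=[(∅, ∅, ∅)]]
step 17: [S=[clo(λx. (if0 z then 5 else -2), {z↦6}) :: 0] | E={z↦6} | C=[AP] | D=[(∅, ∅, ∅)]]
step 18: [S=∅ | E={x↦0, z↦6} | C=[(if0 z then 5 else -2)] | D=[(∅, {z↦6}, ∅) :: (∅, ∅, ∅)]]
step 19: [S=∅ | E={x↦0, z↦6} | C=[z :: SEL] | D=[(∅, {z↦6}, ∅) :: (∅, ∅, ∅)]]
step 20: [S=[6] | E={x↦0, z↦6} | C=[SEL] | D=[(∅, {z↦6}, ∅) :: (∅, ∅, ∅)]]
step 21: [S=∅ | E={x↦0, z↦6} | C=[-2] | D=[(∅, {z↦6}, ∅) :: (∅, ∅, ∅)]]
step 22: [S=[-2] | E={x↦0, z↦6} | C=∅ | D=[(∅, {z↦6}, ∅) :: (∅, ∅, ∅)]]
step 23: [S=[-2] | E={z↦6} | C=∅ | D=[(∅, ∅, ∅)]]
step 24: [S=[-2] | E=∅ | C=∅ | D=∅]
→ final value -2

Answer: -2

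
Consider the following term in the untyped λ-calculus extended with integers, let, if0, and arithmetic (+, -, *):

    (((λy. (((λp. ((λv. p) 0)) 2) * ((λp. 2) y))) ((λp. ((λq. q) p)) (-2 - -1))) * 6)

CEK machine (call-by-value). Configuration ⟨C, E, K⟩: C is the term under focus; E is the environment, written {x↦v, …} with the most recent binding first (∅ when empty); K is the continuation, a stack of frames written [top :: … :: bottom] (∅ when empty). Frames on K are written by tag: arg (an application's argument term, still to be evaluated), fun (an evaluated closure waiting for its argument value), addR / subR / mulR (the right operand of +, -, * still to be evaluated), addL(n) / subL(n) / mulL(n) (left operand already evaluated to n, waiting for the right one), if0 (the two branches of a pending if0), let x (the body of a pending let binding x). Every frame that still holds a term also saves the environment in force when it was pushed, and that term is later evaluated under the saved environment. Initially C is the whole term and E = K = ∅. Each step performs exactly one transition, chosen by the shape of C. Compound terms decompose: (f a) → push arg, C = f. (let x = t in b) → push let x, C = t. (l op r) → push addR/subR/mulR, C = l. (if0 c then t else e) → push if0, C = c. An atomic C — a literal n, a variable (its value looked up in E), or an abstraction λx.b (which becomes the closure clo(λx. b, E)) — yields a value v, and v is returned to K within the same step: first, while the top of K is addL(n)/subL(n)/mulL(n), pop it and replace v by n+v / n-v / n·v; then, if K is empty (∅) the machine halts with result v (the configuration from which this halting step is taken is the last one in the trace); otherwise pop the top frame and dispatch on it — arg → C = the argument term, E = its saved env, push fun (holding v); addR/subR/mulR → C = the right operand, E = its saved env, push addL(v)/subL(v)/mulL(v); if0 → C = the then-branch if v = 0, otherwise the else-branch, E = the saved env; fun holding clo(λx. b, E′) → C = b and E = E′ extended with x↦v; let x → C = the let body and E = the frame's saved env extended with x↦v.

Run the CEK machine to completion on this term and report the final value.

step 0: ⟨C=(((λy. (((λp. ((λv. p) 0)) 2) * ((λp. 2) y))) ((λp. ((λq. q) p)) (-2 - -1))) * 6); E=∅; K=∅⟩
step 1: ⟨C=((λy. (((λp. ((λv. p) 0)) 2) * ((λp. 2) y))) ((λp. ((λq. q) p)) (-2 - -1))); E=∅; K=[mulR]⟩
step 2: ⟨C=(λy. (((λp. ((λv. p) 0)) 2) * ((λp. 2) y))); E=∅; K=[arg :: mulR]⟩
step 3: ⟨C=((λp. ((λq. q) p)) (-2 - -1)); E=∅; K=[fun :: mulR]⟩
step 4: ⟨C=(λp. ((λq. q) p)); E=∅; K=[arg :: fun :: mulR]⟩
step 5: ⟨C=(-2 - -1); E=∅; K=[fun :: fun :: mulR]⟩
step 6: ⟨C=-2; E=∅; K=[subR :: fun :: fun :: mulR]⟩
step 7: ⟨C=-1; E=∅; K=[subL(-2) :: fun :: fun :: mulR]⟩
step 8: ⟨C=((λq. q) p); E={p↦-1}; K=[fun :: mulR]⟩
step 9: ⟨C=(λq. q); E={p↦-1}; K=[arg :: fun :: mulR]⟩
step 10: ⟨C=p; E={p↦-1}; K=[fun :: fun :: mulR]⟩
step 11: ⟨C=q; E={q↦-1, p↦-1}; K=[fun :: mulR]⟩
step 12: ⟨C=(((λp. ((λv. p) 0)) 2) * ((λp. 2) y)); E={y↦-1}; K=[mulR]⟩
step 13: ⟨C=((λp. ((λv. p) 0)) 2); E={y↦-1}; K=[mulR :: mulR]⟩
step 14: ⟨C=(λp. ((λv. p) 0)); E={y↦-1}; K=[arg :: mulR :: mulR]⟩
step 15: ⟨C=2; E={y↦-1}; K=[fun :: mulR :: mulR]⟩
step 16: ⟨C=((λv. p) 0); E={p↦2, y↦-1}; K=[mulR :: mulR]⟩
step 17: ⟨C=(λv. p); E={p↦2, y↦-1}; K=[arg :: mulR :: mulR]⟩
step 18: ⟨C=0; E={p↦2, y↦-1}; K=[fun :: mulR :: mulR]⟩
step 19: ⟨C=p; E={v↦0, p↦2, y↦-1}; K=[mulR :: mulR]⟩
step 20: ⟨C=((λp. 2) y); E={y↦-1}; K=[mulL(2) :: mulR]⟩
step 21: ⟨C=(λp. 2); E={y↦-1}; K=[arg :: mulL(2) :: mulR]⟩
step 22: ⟨C=y; E={y↦-1}; K=[fun :: mulL(2) :: mulR]⟩
step 23: ⟨C=2; E={p↦-1, y↦-1}; K=[mulL(2) :: mulR]⟩
step 24: ⟨C=6; E=∅; K=[mulL(4)]⟩
→ final value 24

Answer: 24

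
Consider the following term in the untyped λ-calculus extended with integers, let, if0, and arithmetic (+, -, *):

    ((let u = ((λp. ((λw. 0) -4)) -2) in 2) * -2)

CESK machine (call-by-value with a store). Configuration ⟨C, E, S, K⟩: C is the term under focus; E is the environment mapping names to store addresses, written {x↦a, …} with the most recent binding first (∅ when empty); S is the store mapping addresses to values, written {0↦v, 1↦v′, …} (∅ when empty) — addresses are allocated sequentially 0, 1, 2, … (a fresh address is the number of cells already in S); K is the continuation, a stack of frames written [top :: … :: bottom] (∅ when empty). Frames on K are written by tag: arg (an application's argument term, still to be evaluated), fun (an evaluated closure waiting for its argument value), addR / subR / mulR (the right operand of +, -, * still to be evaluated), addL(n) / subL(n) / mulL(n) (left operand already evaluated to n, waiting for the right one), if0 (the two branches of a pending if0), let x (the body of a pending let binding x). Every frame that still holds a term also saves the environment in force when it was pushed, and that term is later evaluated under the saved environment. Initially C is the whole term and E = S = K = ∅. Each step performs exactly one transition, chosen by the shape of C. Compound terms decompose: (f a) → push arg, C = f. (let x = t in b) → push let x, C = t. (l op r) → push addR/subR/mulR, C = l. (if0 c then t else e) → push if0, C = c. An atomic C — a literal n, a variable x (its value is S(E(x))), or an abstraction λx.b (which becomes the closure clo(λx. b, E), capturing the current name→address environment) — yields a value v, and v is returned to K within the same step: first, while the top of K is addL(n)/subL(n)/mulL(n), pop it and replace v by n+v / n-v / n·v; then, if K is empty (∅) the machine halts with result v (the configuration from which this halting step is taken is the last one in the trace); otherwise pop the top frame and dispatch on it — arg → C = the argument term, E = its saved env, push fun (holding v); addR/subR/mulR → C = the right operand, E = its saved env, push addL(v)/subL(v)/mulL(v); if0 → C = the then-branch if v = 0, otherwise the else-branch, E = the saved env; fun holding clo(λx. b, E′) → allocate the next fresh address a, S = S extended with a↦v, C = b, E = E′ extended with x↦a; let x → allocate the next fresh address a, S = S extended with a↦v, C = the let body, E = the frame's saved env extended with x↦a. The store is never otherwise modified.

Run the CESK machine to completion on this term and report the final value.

Answer: -4

Execution trace:
[0] ⟨C=((let u = ((λp. ((λw. 0) -4)) -2) in 2) * -2); E=∅; S=∅; K=∅⟩
[1] ⟨C=(let u = ((λp. ((λw. 0) -4)) -2) in 2); E=∅; S=∅; K=[mulR]⟩
[2] ⟨C=((λp. ((λw. 0) -4)) -2); E=∅; S=∅; K=[let u :: mulR]⟩
[3] ⟨C=(λp. ((λw. 0) -4)); E=∅; S=∅; K=[arg :: let u :: mulR]⟩
[4] ⟨C=-2; E=∅; S=∅; K=[fun :: let u :: mulR]⟩
[5] ⟨C=((λw. 0) -4); E={p↦0}; S={0↦-2}; K=[let u :: mulR]⟩
[6] ⟨C=(λw. 0); E={p↦0}; S={0↦-2}; K=[arg :: let u :: mulR]⟩
[7] ⟨C=-4; E={p↦0}; S={0↦-2}; K=[fun :: let u :: mulR]⟩
[8] ⟨C=0; E={w↦1, p↦0}; S={0↦-2, 1↦-4}; K=[let u :: mulR]⟩
[9] ⟨C=2; E={u↦2}; S={0↦-2, 1↦-4, 2↦0}; K=[mulR]⟩
[10] ⟨C=-2; E=∅; S={0↦-2, 1↦-4, 2↦0}; K=[mulL(2)]⟩
→ final value -4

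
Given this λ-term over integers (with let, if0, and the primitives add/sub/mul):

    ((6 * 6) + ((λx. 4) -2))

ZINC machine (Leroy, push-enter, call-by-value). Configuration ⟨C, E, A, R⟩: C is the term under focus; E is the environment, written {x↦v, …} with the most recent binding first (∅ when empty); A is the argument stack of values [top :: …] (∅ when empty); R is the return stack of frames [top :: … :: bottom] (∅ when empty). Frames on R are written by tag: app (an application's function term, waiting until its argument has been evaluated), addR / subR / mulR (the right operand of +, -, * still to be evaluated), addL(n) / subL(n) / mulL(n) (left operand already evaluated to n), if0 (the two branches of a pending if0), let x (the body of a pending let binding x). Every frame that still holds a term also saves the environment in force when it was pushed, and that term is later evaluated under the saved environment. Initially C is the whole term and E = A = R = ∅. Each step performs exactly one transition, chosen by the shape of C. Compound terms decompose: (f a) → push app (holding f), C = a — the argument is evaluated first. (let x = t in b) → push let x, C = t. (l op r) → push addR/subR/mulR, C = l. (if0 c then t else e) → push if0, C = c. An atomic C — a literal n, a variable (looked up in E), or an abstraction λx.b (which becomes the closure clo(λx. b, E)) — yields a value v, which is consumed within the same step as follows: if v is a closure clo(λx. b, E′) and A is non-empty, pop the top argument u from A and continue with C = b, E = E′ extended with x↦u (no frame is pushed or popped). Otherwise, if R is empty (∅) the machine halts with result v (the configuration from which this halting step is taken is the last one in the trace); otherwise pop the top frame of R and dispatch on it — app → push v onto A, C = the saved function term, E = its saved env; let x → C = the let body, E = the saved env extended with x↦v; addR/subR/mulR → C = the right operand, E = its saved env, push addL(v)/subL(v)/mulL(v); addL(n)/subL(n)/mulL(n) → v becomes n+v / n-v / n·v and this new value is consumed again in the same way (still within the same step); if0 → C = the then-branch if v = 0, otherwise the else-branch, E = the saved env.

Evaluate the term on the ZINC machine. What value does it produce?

Answer: 40

Machine steps:
step 0: <C=((6 * 6) + ((λx. 4) -2)), E=∅, A=∅, R=∅>
step 1: <C=(6 * 6), E=∅, A=∅, R=[addR]>
step 2: <C=6, E=∅, A=∅, R=[mulR :: addR]>
step 3: <C=6, E=∅, A=∅, R=[mulL(6) :: addR]>
step 4: <C=((λx. 4) -2), E=∅, A=∅, R=[addL(36)]>
step 5: <C=-2, E=∅, A=∅, R=[app :: addL(36)]>
step 6: <C=(λx. 4), E=∅, A=[-2], R=[addL(36)]>
step 7: <C=4, E={x↦-2}, A=∅, R=[addL(36)]>
→ final value 40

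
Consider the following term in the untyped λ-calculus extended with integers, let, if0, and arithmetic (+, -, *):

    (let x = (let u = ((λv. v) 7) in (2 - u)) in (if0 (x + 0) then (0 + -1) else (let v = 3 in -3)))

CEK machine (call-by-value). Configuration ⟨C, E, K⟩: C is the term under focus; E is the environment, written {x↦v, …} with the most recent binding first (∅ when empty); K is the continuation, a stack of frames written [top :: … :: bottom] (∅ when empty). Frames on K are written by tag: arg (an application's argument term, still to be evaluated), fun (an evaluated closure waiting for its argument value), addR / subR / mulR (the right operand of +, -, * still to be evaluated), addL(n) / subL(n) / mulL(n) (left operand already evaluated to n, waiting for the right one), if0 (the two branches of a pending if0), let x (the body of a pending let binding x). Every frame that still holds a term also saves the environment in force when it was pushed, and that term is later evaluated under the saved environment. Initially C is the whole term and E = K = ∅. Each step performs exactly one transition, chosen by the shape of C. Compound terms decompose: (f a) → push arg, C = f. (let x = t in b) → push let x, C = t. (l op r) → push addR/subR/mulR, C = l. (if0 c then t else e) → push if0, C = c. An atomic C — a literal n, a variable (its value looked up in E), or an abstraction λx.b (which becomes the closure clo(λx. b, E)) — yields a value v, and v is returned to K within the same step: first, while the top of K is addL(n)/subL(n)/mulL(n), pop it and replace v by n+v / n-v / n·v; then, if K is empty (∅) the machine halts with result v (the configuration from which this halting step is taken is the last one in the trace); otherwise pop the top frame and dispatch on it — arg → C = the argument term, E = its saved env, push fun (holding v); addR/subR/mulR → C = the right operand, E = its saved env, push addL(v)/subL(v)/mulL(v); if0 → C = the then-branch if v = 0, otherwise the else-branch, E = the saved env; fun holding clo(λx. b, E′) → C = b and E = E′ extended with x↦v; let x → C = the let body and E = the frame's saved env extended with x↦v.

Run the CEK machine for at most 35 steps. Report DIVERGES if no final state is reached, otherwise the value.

Answer: -3

Execution trace:
[0] ⟨C=(let x = (let u = ((λv. v) 7) in (2 - u)) in (if0 (x + 0) then (0 + -1) else (let v = 3 in -3))); E=∅; K=∅⟩
[1] ⟨C=(let u = ((λv. v) 7) in (2 - u)); E=∅; K=[let x]⟩
[2] ⟨C=((λv. v) 7); E=∅; K=[let u :: let x]⟩
[3] ⟨C=(λv. v); E=∅; K=[arg :: let u :: let x]⟩
[4] ⟨C=7; E=∅; K=[fun :: let u :: let x]⟩
[5] ⟨C=v; E={v↦7}; K=[let u :: let x]⟩
[6] ⟨C=(2 - u); E={u↦7}; K=[let x]⟩
[7] ⟨C=2; E={u↦7}; K=[subR :: let x]⟩
[8] ⟨C=u; E={u↦7}; K=[subL(2) :: let x]⟩
[9] ⟨C=(if0 (x + 0) then (0 + -1) else (let v = 3 in -3)); E={x↦-5}; K=∅⟩
[10] ⟨C=(x + 0); E={x↦-5}; K=[if0]⟩
[11] ⟨C=x; E={x↦-5}; K=[addR :: if0]⟩
[12] ⟨C=0; E={x↦-5}; K=[addL(-5) :: if0]⟩
[13] ⟨C=(let v = 3 in -3); E={x↦-5}; K=∅⟩
[14] ⟨C=3; E={x↦-5}; K=[let v]⟩
[15] ⟨C=-3; E={v↦3, x↦-5}; K=∅⟩
→ final value -3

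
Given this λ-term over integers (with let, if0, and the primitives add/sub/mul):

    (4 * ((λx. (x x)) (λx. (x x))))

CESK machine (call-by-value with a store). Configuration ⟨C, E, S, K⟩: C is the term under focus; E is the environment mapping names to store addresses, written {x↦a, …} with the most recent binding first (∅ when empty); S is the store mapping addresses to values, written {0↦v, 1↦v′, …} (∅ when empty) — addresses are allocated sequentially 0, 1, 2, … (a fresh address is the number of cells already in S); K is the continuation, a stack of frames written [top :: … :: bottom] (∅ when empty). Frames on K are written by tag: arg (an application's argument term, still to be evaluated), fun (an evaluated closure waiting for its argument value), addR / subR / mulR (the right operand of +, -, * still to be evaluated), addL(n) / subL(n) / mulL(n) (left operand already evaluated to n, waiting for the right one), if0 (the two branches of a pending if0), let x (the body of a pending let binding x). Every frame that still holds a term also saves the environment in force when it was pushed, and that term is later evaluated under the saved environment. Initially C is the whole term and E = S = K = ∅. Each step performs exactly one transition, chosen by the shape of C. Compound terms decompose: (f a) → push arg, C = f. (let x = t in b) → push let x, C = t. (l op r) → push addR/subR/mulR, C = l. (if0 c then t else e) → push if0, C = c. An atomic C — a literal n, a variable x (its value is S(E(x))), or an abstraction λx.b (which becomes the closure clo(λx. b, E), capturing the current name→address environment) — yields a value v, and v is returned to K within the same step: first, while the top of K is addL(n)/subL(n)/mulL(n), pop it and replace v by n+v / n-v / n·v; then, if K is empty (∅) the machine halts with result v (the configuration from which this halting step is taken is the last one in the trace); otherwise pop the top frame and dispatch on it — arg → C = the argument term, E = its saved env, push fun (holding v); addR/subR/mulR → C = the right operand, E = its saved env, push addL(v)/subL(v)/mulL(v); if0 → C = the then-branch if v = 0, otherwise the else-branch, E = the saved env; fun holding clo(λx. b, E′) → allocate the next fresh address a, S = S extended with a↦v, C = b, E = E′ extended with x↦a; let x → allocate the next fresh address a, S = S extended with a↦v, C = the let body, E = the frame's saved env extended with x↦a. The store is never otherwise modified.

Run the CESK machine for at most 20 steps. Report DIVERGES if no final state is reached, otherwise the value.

Answer: DIVERGES (no final state within 20 steps)

Derivation:
0. ⟨C=(4 * ((λx. (x x)) (λx. (x x)))); E=∅; S=∅; K=∅⟩
1. ⟨C=4; E=∅; S=∅; K=[mulR]⟩
2. ⟨C=((λx. (x x)) (λx. (x x))); E=∅; S=∅; K=[mulL(4)]⟩
3. ⟨C=(λx. (x x)); E=∅; S=∅; K=[arg :: mulL(4)]⟩
4. ⟨C=(λx. (x x)); E=∅; S=∅; K=[fun :: mulL(4)]⟩
5. ⟨C=(x x); E={x↦0}; S={0↦clo(λx. (x x), ∅)}; K=[mulL(4)]⟩
6. ⟨C=x; E={x↦0}; S={0↦clo(λx. (x x), ∅)}; K=[arg :: mulL(4)]⟩
7. ⟨C=x; E={x↦0}; S={0↦clo(λx. (x x), ∅)}; K=[fun :: mulL(4)]⟩
8. ⟨C=(x x); E={x↦1}; S={0↦clo(λx. (x x), ∅), 1↦clo(λx. (x x), ∅)}; K=[mulL(4)]⟩
9. ⟨C=x; E={x↦1}; S={0↦clo(λx. (x x), ∅), 1↦clo(λx. (x x), ∅)}; K=[arg :: mulL(4)]⟩
10. ⟨C=x; E={x↦1}; S={0↦clo(λx. (x x), ∅), 1↦clo(λx. (x x), ∅)}; K=[fun :: mulL(4)]⟩
11. ⟨C=(x x); E={x↦2}; S={0↦clo(λx. (x x), ∅), 1↦clo(λx. (x x), ∅), 2↦clo(λx. (x x), ∅)}; K=[mulL(4)]⟩
12. ⟨C=x; E={x↦2}; S={0↦clo(λx. (x x), ∅), 1↦clo(λx. (x x), ∅), 2↦clo(λx. (x x), ∅)}; K=[arg :: mulL(4)]⟩
13. ⟨C=x; E={x↦2}; S={0↦clo(λx. (x x), ∅), 1↦clo(λx. (x x), ∅), 2↦clo(λx. (x x), ∅)}; K=[fun :: mulL(4)]⟩
14. ⟨C=(x x); E={x↦3}; S={0↦clo(λx. (x x), ∅), 1↦clo(λx. (x x), ∅), 2↦clo(λx. (x x), ∅), 3↦clo(λx. (x x), ∅)}; K=[mulL(4)]⟩
15. ⟨C=x; E={x↦3}; S={0↦clo(λx. (x x), ∅), 1↦clo(λx. (x x), ∅), 2↦clo(λx. (x x), ∅), 3↦clo(λx. (x x), ∅)}; K=[arg :: mulL(4)]⟩
16. ⟨C=x; E={x↦3}; S={0↦clo(λx. (x x), ∅), 1↦clo(λx. (x x), ∅), 2↦clo(λx. (x x), ∅), 3↦clo(λx. (x x), ∅)}; K=[fun :: mulL(4)]⟩
17. ⟨C=(x x); E={x↦4}; S={0↦clo(λx. (x x), ∅), 1↦clo(λx. (x x), ∅), 2↦clo(λx. (x x), ∅), 3↦clo(λx. (x x), ∅), 4↦clo(λx. (x x), ∅)}; K=[mulL(4)]⟩
18. ⟨C=x; E={x↦4}; S={0↦clo(λx. (x x), ∅), 1↦clo(λx. (x x), ∅), 2↦clo(λx. (x x), ∅), 3↦clo(λx. (x x), ∅), 4↦clo(λx. (x x), ∅)}; K=[arg :: mulL(4)]⟩
19. ⟨C=x; E={x↦4}; S={0↦clo(λx. (x x), ∅), 1↦clo(λx. (x x), ∅), 2↦clo(λx. (x x), ∅), 3↦clo(λx. (x x), ∅), 4↦clo(λx. (x x), ∅)}; K=[fun :: mulL(4)]⟩
20. ⟨C=(x x); E={x↦5}; S={0↦clo(λx. (x x), ∅), 1↦clo(λx. (x x), ∅), 2↦clo(λx. (x x), ∅), 3↦clo(λx. (x x), ∅), 4↦clo(λx. (x x), ∅), 5↦clo(λx. (x x), ∅)}; K=[mulL(4)]⟩
→ 20 transitions taken and the configuration is still not final: no result within 20 steps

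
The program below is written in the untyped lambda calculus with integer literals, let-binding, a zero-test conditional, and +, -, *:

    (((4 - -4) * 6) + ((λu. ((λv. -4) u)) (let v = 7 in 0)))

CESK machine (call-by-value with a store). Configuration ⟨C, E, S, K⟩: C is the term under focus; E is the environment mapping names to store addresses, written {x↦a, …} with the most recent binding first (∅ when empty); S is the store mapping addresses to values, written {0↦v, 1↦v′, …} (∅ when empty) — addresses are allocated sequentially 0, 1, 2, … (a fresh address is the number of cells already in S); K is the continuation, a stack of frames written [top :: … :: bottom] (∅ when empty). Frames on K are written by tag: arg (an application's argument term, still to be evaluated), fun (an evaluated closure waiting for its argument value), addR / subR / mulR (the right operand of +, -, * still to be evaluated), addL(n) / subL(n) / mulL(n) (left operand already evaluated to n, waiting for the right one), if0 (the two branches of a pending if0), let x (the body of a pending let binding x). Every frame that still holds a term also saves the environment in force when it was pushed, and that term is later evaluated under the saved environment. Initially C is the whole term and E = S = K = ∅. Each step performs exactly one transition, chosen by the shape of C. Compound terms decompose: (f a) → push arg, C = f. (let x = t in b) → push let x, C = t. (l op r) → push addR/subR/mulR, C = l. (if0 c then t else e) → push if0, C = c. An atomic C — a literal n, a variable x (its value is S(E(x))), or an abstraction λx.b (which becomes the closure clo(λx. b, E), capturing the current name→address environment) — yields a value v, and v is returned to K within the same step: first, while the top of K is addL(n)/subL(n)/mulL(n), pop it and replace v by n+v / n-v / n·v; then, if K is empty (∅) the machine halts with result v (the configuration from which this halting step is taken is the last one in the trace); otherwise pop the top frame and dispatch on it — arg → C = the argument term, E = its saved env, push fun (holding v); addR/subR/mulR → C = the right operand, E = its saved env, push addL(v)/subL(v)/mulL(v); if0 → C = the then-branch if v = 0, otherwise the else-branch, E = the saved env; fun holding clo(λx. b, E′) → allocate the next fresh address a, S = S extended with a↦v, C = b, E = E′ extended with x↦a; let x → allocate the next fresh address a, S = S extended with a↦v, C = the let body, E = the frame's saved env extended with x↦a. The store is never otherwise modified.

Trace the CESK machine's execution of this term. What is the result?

[0] ⟨C=(((4 - -4) * 6) + ((λu. ((λv. -4) u)) (let v = 7 in 0))); E=∅; S=∅; K=∅⟩
[1] ⟨C=((4 - -4) * 6); E=∅; S=∅; K=[addR]⟩
[2] ⟨C=(4 - -4); E=∅; S=∅; K=[mulR :: addR]⟩
[3] ⟨C=4; E=∅; S=∅; K=[subR :: mulR :: addR]⟩
[4] ⟨C=-4; E=∅; S=∅; K=[subL(4) :: mulR :: addR]⟩
[5] ⟨C=6; E=∅; S=∅; K=[mulL(8) :: addR]⟩
[6] ⟨C=((λu. ((λv. -4) u)) (let v = 7 in 0)); E=∅; S=∅; K=[addL(48)]⟩
[7] ⟨C=(λu. ((λv. -4) u)); E=∅; S=∅; K=[arg :: addL(48)]⟩
[8] ⟨C=(let v = 7 in 0); E=∅; S=∅; K=[fun :: addL(48)]⟩
[9] ⟨C=7; E=∅; S=∅; K=[let v :: fun :: addL(48)]⟩
[10] ⟨C=0; E={v↦0}; S={0↦7}; K=[fun :: addL(48)]⟩
[11] ⟨C=((λv. -4) u); E={u↦1}; S={0↦7, 1↦0}; K=[addL(48)]⟩
[12] ⟨C=(λv. -4); E={u↦1}; S={0↦7, 1↦0}; K=[arg :: addL(48)]⟩
[13] ⟨C=u; E={u↦1}; S={0↦7, 1↦0}; K=[fun :: addL(48)]⟩
[14] ⟨C=-4; E={v↦2, u↦1}; S={0↦7, 1↦0, 2↦0}; K=[addL(48)]⟩
→ final value 44

Answer: 44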